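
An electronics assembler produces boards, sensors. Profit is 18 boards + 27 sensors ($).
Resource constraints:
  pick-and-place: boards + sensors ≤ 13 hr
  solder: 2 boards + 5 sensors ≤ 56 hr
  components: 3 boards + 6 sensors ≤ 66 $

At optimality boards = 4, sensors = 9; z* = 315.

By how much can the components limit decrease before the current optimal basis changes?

27

Binding constraints: pick-and-place, components. The basis is B = [[1,1],[3,6]] with det 3.
Per unit decrease in components, x* moves by d = (0.3333, -0.3333).
The basis stays optimal until sensors reaches 0; allowable decrease = 27 $.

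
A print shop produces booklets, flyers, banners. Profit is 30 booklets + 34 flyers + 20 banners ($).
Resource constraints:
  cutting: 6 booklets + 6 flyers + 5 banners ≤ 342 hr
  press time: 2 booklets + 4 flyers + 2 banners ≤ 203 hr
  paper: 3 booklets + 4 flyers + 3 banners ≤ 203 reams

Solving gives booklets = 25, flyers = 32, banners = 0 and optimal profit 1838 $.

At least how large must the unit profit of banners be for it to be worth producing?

Check each constraint at x*: cutting 342/342 (tight); press time 178/203 (slack 25); paper 203/203 (tight).
By complementary slackness, y = 0 for the non-binding constraint.
From A_Bᵀ y = c: 6·y_cutting + 3·y_paper = 30; 6·y_cutting + 4·y_paper = 34.
This yields shadow prices y_cutting = 3, y_paper = 4.
banners enters the basis when its profit ≥ yᵀa₃ = 3·5 + 4·3 = 27.

27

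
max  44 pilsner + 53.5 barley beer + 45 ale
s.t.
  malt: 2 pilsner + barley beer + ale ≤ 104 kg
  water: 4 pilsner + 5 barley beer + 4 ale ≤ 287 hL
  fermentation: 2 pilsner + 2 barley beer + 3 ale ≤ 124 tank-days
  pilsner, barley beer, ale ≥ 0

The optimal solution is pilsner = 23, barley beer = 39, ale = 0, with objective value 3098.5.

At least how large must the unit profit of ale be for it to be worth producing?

47

Check each constraint at x*: malt 85/104 (slack 19); water 287/287 (tight); fermentation 124/124 (tight).
Slack constraints have shadow price 0 (complementary slackness).
The binding rows give the dual system: 4·y_water + 2·y_fermentation = 44 and 5·y_water + 2·y_fermentation = 53.5.
This yields shadow prices y_water = 9.5, y_fermentation = 3.
ale enters the basis when its profit ≥ yᵀa₃ = 9.5·4 + 3·3 = 47.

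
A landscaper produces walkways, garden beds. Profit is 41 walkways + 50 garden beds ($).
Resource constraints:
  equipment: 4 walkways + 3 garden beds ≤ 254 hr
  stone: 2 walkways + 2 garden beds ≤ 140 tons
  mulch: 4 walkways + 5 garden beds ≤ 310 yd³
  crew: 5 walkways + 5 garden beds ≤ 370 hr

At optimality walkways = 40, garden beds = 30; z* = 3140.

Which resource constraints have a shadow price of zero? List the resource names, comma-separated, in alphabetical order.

crew, equipment

equipment: 250/254 (slack 4)
stone: 140/140 (binding)
mulch: 310/310 (binding)
crew: 350/370 (slack 20)
By complementary slackness, a constraint with positive slack has shadow price 0 → crew, equipment.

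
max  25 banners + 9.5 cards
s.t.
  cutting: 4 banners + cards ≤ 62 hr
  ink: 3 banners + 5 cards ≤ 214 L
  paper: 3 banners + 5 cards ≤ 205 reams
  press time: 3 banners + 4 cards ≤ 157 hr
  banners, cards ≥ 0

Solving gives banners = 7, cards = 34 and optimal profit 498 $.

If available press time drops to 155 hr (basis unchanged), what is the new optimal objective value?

Binding: cutting and press time. Non-binding: ink (23 unused), paper (14 unused).
Since ink, paper are not tight, their duals are 0.
From A_Bᵀ y = c: 4·y_cutting + 3·y_press time = 25; 1·y_cutting + 4·y_press time = 9.5.
→ y_cutting = 5.5 and y_press time = 1.
Δz = y_press time·Δb = 1 × (-2) = -2, so new z* = 498 − 2 = 496.

496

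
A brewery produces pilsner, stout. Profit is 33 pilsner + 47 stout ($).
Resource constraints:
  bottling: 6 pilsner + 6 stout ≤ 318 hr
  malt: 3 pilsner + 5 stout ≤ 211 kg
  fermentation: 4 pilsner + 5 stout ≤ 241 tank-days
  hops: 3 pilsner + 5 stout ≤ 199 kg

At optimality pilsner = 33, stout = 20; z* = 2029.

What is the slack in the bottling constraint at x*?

0

bottling used = 6·33 + 6·20 = 318; slack = 318 − 318 = 0.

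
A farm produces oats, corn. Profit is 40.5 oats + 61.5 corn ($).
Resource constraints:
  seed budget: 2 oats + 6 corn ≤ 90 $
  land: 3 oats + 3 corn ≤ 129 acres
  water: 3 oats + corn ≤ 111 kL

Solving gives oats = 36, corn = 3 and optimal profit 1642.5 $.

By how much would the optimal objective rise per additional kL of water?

Check each constraint at x*: seed budget 90/90 (tight); land 117/129 (slack 12); water 111/111 (tight).
By complementary slackness, y = 0 for the non-binding constraint.
From A_Bᵀ y = c: 2·y_seed budget + 3·y_water = 40.5; 6·y_seed budget + 1·y_water = 61.5.
→ y_seed budget = 9 and y_water = 7.5.
Shadow price of water = 7.5.

7.5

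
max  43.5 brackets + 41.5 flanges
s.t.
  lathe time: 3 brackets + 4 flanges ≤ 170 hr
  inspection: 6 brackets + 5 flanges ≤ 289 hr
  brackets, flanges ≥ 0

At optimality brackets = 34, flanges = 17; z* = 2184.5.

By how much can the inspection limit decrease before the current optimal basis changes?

Binding constraints: lathe time, inspection. The basis is B = [[3,4],[6,5]] with det -9.
Per unit decrease in inspection, x* moves by d = (-0.4444, 0.3333).
The basis stays optimal until brackets reaches 0; allowable decrease = 76.5 hr.

76.5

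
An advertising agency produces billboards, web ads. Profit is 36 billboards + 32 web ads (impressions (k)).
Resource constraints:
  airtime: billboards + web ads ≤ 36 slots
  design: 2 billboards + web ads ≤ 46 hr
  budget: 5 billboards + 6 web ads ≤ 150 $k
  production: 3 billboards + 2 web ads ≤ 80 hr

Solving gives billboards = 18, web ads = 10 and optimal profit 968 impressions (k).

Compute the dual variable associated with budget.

Check each constraint at x*: airtime 28/36 (slack 8); design 46/46 (tight); budget 150/150 (tight); production 74/80 (slack 6).
By complementary slackness, y = 0 for the non-binding constraints.
From A_Bᵀ y = c: 2·y_design + 5·y_budget = 36; 1·y_design + 6·y_budget = 32.
→ y_design = 8 and y_budget = 4.
Shadow price of budget = 4.

4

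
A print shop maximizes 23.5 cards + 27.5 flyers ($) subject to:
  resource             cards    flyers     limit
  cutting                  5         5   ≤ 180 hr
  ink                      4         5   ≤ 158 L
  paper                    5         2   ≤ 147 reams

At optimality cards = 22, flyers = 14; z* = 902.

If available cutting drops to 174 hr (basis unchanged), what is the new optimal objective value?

At the optimum: cutting uses 180 of 180 (binding); ink uses 158 of 158 (binding); paper uses 138 of 147 (slack = 9).
Slack constraints have shadow price 0 (complementary slackness).
From A_Bᵀ y = c: 5·y_cutting + 4·y_ink = 23.5; 5·y_cutting + 5·y_ink = 27.5.
→ y_cutting = 1.5 and y_ink = 4.
Δz = y_cutting·Δb = 1.5 × (-6) = -9, so new z* = 902 − 9 = 893.

893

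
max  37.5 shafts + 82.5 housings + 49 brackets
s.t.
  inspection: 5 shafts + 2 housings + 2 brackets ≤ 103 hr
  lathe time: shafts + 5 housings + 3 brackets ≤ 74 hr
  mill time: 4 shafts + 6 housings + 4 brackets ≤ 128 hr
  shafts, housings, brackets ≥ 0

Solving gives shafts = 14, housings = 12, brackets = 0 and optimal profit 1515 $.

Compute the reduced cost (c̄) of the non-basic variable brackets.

-3.5

At the optimum: inspection uses 94 of 103 (slack = 9); lathe time uses 74 of 74 (binding); mill time uses 128 of 128 (binding).
Since inspection is not tight, its dual is 0.
Dual feasibility on the basic columns requires 1·y_lathe time + 4·y_mill time = 37.5, 5·y_lathe time + 6·y_mill time = 82.5.
→ y_lathe time = 7.5 and y_mill time = 7.5.
Reduced cost of brackets: c₃ − yᵀa₃ = 49 − (7.5·3 + 7.5·4) = 49 − 52.5 = -3.5.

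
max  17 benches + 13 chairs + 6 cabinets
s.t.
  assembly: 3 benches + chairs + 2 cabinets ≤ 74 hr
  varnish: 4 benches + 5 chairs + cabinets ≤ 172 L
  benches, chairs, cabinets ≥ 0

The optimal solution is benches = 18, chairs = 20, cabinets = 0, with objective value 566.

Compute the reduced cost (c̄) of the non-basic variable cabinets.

Check each constraint at x*: assembly 74/74 (tight); varnish 172/172 (tight).
The binding rows give the dual system: 3·y_assembly + 4·y_varnish = 17 and 1·y_assembly + 5·y_varnish = 13.
This yields shadow prices y_assembly = 3, y_varnish = 2.
Reduced cost of cabinets: c₃ − yᵀa₃ = 6 − (3·2 + 2·1) = 6 − 8 = -2.

-2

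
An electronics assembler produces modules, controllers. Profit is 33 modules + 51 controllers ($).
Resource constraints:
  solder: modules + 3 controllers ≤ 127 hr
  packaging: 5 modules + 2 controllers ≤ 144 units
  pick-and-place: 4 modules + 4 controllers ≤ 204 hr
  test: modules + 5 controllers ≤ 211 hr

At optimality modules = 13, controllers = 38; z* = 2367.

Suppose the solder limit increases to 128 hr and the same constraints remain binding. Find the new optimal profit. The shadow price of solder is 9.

2376

Δb = 1, so new z* = 2367 + (9)·(1) = 2367 + 9 = 2376.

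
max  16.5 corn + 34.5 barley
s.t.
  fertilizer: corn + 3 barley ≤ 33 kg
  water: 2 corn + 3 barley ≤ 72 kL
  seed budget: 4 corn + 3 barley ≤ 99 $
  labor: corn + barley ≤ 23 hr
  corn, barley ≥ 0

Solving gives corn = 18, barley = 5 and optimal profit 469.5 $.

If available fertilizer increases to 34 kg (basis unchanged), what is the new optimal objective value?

Check each constraint at x*: fertilizer 33/33 (tight); water 51/72 (slack 21); seed budget 87/99 (slack 12); labor 23/23 (tight).
Since water, seed budget are not tight, their duals are 0.
Dual feasibility on the basic columns requires 1·y_fertilizer + 1·y_labor = 16.5, 3·y_fertilizer + 1·y_labor = 34.5.
This yields shadow prices y_fertilizer = 9, y_labor = 7.5.
Δz = y_fertilizer·Δb = 9 × (1) = 9, so new z* = 469.5 + 9 = 478.5.

478.5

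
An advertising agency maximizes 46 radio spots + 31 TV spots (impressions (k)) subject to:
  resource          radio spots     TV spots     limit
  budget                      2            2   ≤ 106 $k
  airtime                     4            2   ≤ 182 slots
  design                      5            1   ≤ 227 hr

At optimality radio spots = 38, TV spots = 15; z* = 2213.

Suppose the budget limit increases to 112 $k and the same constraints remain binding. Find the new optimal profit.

At the optimum: budget uses 106 of 106 (binding); airtime uses 182 of 182 (binding); design uses 205 of 227 (slack = 22).
Slack constraints have shadow price 0 (complementary slackness).
The binding rows give the dual system: 2·y_budget + 4·y_airtime = 46 and 2·y_budget + 2·y_airtime = 31.
This yields shadow prices y_budget = 8, y_airtime = 7.5.
Δz = y_budget·Δb = 8 × (6) = 48, so new z* = 2213 + 48 = 2261.

2261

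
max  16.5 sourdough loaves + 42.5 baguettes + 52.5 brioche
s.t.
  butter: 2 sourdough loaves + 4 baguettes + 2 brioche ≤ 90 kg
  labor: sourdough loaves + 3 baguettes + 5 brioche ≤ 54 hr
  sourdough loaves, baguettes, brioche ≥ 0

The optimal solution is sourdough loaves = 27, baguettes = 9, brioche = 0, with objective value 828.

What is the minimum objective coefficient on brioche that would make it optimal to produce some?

At the optimum: butter uses 90 of 90 (binding); labor uses 54 of 54 (binding).
Dual feasibility on the basic columns requires 2·y_butter + 1·y_labor = 16.5, 4·y_butter + 3·y_labor = 42.5.
This yields shadow prices y_butter = 3.5, y_labor = 9.5.
brioche enters the basis when its profit ≥ yᵀa₃ = 3.5·2 + 9.5·5 = 54.5.

54.5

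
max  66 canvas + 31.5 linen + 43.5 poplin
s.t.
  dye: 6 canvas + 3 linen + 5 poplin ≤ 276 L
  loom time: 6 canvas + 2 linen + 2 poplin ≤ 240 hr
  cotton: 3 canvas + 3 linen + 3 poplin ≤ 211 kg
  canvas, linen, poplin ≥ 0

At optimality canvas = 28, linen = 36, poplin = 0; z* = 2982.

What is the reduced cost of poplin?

-7

Binding: dye and loom time. Non-binding: cotton (19 unused).
Since cotton is not tight, its dual is 0.
Dual feasibility on the basic columns requires 6·y_dye + 6·y_loom time = 66, 3·y_dye + 2·y_loom time = 31.5.
This yields shadow prices y_dye = 9.5, y_loom time = 1.5.
Reduced cost of poplin: c₃ − yᵀa₃ = 43.5 − (9.5·5 + 1.5·2) = 43.5 − 50.5 = -7.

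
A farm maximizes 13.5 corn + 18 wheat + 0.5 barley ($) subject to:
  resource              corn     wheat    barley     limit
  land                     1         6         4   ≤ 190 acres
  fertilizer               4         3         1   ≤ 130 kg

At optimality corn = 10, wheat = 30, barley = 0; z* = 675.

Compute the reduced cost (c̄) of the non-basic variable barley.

-8.5

At the optimum: land uses 190 of 190 (binding); fertilizer uses 130 of 130 (binding).
From A_Bᵀ y = c: 1·y_land + 4·y_fertilizer = 13.5; 6·y_land + 3·y_fertilizer = 18.
→ y_land = 1.5 and y_fertilizer = 3.
Reduced cost of barley: c₃ − yᵀa₃ = 0.5 − (1.5·4 + 3·1) = 0.5 − 9 = -8.5.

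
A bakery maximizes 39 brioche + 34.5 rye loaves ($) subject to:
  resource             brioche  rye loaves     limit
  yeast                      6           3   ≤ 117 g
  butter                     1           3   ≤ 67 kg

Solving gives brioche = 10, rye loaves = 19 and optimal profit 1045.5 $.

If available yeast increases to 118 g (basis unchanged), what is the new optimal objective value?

1051

Both yeast and butter are binding at x*.
Dual feasibility on the basic columns requires 6·y_yeast + 1·y_butter = 39, 3·y_yeast + 3·y_butter = 34.5.
→ y_yeast = 5.5 and y_butter = 6.
Δz = y_yeast·Δb = 5.5 × (1) = 5.5, so new z* = 1045.5 + 5.5 = 1051.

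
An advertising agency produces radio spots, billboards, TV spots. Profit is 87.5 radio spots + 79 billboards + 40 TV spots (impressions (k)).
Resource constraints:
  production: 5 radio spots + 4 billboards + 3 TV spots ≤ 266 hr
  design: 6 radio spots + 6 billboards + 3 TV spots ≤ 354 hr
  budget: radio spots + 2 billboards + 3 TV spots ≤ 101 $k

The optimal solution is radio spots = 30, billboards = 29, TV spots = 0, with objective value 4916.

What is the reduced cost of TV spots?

-8

Check each constraint at x*: production 266/266 (tight); design 354/354 (tight); budget 88/101 (slack 13).
Since budget is not tight, its dual is 0.
The binding rows give the dual system: 5·y_production + 6·y_design = 87.5 and 4·y_production + 6·y_design = 79.
Solving: y_production = 8.5, y_design = 7.5.
Reduced cost of TV spots: c₃ − yᵀa₃ = 40 − (8.5·3 + 7.5·3) = 40 − 48 = -8.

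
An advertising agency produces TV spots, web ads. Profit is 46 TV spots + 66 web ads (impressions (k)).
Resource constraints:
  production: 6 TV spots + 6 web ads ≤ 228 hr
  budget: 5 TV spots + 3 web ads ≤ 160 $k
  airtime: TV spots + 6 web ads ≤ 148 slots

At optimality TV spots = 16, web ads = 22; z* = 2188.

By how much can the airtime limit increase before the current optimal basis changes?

Binding constraints: production, airtime. The basis is B = [[6,6],[1,6]] with det 30.
Per unit increase in airtime, x* moves by d = (-0.2, 0.2).
The basis stays optimal until TV spots reaches 0; allowable increase = 80 slots.

80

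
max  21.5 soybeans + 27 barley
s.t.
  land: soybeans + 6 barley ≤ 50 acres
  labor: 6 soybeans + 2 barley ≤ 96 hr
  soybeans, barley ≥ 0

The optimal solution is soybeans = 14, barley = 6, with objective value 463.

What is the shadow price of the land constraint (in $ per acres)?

Check each constraint at x*: land 50/50 (tight); labor 96/96 (tight).
The binding rows give the dual system: 1·y_land + 6·y_labor = 21.5 and 6·y_land + 2·y_labor = 27.
→ y_land = 3.5 and y_labor = 3.
Shadow price of land = 3.5.

3.5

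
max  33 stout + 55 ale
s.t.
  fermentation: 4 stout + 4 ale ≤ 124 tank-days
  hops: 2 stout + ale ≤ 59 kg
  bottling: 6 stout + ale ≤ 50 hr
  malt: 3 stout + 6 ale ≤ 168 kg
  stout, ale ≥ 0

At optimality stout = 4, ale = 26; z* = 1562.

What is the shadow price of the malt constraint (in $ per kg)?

Check each constraint at x*: fermentation 120/124 (slack 4); hops 34/59 (slack 25); bottling 50/50 (tight); malt 168/168 (tight).
By complementary slackness, y = 0 for the non-binding constraints.
From A_Bᵀ y = c: 6·y_bottling + 3·y_malt = 33; 1·y_bottling + 6·y_malt = 55.
This yields shadow prices y_bottling = 1, y_malt = 9.
Shadow price of malt = 9.

9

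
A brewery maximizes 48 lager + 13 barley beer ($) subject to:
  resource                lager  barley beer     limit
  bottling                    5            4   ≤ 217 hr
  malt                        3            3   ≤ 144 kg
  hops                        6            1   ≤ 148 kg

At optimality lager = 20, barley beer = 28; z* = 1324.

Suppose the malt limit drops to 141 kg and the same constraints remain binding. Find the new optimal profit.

Check each constraint at x*: bottling 212/217 (slack 5); malt 144/144 (tight); hops 148/148 (tight).
By complementary slackness, y = 0 for the non-binding constraint.
Dual feasibility on the basic columns requires 3·y_malt + 6·y_hops = 48, 3·y_malt + 1·y_hops = 13.
This yields shadow prices y_malt = 2, y_hops = 7.
Δz = y_malt·Δb = 2 × (-3) = -6, so new z* = 1324 − 6 = 1318.

1318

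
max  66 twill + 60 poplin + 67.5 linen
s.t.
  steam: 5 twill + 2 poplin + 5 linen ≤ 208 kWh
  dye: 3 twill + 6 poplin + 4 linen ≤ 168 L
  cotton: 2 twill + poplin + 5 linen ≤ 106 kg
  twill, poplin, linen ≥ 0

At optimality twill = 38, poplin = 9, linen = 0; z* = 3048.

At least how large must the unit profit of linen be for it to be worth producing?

73

Check each constraint at x*: steam 208/208 (tight); dye 168/168 (tight); cotton 85/106 (slack 21).
Slack constraints have shadow price 0 (complementary slackness).
From A_Bᵀ y = c: 5·y_steam + 3·y_dye = 66; 2·y_steam + 6·y_dye = 60.
Solving: y_steam = 9, y_dye = 7.
linen enters the basis when its profit ≥ yᵀa₃ = 9·5 + 7·4 = 73.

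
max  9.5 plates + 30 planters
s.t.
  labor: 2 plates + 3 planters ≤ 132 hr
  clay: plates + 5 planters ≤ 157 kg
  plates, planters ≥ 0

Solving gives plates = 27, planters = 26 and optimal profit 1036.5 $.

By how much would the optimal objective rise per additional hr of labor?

2.5

At the optimum: labor uses 132 of 132 (binding); clay uses 157 of 157 (binding).
From A_Bᵀ y = c: 2·y_labor + 1·y_clay = 9.5; 3·y_labor + 5·y_clay = 30.
This yields shadow prices y_labor = 2.5, y_clay = 4.5.
Shadow price of labor = 2.5.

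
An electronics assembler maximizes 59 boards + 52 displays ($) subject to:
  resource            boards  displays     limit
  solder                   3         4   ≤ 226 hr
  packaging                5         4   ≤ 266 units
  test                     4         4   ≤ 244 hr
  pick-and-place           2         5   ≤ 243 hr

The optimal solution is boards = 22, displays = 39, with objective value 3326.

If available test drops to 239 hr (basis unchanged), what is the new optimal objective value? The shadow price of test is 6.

Δb = -5, so new z* = 3326 + (6)·(-5) = 3326 − 30 = 3296.

3296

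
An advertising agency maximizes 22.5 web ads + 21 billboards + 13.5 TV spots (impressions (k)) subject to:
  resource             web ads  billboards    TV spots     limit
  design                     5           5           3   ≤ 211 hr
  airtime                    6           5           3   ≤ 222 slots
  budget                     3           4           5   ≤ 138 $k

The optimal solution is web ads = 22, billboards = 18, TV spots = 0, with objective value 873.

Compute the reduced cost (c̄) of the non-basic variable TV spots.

-3

At the optimum: design uses 200 of 211 (slack = 11); airtime uses 222 of 222 (binding); budget uses 138 of 138 (binding).
Slack constraints have shadow price 0 (complementary slackness).
From A_Bᵀ y = c: 6·y_airtime + 3·y_budget = 22.5; 5·y_airtime + 4·y_budget = 21.
Solving: y_airtime = 3, y_budget = 1.5.
Reduced cost of TV spots: c₃ − yᵀa₃ = 13.5 − (3·3 + 1.5·5) = 13.5 − 16.5 = -3.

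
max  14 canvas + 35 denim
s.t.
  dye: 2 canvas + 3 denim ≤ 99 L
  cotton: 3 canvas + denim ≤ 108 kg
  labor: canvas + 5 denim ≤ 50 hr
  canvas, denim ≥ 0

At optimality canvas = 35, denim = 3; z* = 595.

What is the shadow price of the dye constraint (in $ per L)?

0

At the optimum: dye uses 79 of 99 (slack = 20); cotton uses 108 of 108 (binding); labor uses 50 of 50 (binding).
Slack constraints have shadow price 0 (complementary slackness).
The binding rows give the dual system: 3·y_cotton + 1·y_labor = 14 and 1·y_cotton + 5·y_labor = 35.
→ y_cotton = 2.5 and y_labor = 6.5.
Shadow price of dye = 0.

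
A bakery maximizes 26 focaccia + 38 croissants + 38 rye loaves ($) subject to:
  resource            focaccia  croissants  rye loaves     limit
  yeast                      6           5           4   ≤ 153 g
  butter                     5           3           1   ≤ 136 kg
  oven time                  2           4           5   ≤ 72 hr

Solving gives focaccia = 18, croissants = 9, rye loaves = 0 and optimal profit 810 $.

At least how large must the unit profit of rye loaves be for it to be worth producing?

43

Check each constraint at x*: yeast 153/153 (tight); butter 117/136 (slack 19); oven time 72/72 (tight).
By complementary slackness, y = 0 for the non-binding constraint.
Dual feasibility on the basic columns requires 6·y_yeast + 2·y_oven time = 26, 5·y_yeast + 4·y_oven time = 38.
This yields shadow prices y_yeast = 2, y_oven time = 7.
rye loaves enters the basis when its profit ≥ yᵀa₃ = 2·4 + 7·5 = 43.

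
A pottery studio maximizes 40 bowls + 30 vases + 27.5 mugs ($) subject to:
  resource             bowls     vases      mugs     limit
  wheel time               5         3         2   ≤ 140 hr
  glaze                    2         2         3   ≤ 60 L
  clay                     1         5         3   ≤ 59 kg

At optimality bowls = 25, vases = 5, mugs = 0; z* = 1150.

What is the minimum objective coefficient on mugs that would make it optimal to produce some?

Check each constraint at x*: wheel time 140/140 (tight); glaze 60/60 (tight); clay 50/59 (slack 9).
By complementary slackness, y = 0 for the non-binding constraint.
The binding rows give the dual system: 5·y_wheel time + 2·y_glaze = 40 and 3·y_wheel time + 2·y_glaze = 30.
This yields shadow prices y_wheel time = 5, y_glaze = 7.5.
mugs enters the basis when its profit ≥ yᵀa₃ = 5·2 + 7.5·3 = 32.5.

32.5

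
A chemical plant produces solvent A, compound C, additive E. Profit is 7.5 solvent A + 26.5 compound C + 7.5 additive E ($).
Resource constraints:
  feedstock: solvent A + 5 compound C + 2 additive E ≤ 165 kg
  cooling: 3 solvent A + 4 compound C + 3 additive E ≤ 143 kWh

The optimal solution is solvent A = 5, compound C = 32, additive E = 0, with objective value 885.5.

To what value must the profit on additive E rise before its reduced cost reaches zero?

12

Check each constraint at x*: feedstock 165/165 (tight); cooling 143/143 (tight).
From A_Bᵀ y = c: 1·y_feedstock + 3·y_cooling = 7.5; 5·y_feedstock + 4·y_cooling = 26.5.
This yields shadow prices y_feedstock = 4.5, y_cooling = 1.
additive E enters the basis when its profit ≥ yᵀa₃ = 4.5·2 + 1·3 = 12.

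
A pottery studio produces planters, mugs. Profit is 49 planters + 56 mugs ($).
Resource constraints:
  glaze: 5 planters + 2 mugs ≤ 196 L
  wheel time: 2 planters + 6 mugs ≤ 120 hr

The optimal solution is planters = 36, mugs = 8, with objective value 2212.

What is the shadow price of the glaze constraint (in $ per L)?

7

Check each constraint at x*: glaze 196/196 (tight); wheel time 120/120 (tight).
The binding rows give the dual system: 5·y_glaze + 2·y_wheel time = 49 and 2·y_glaze + 6·y_wheel time = 56.
Solving: y_glaze = 7, y_wheel time = 7.
Shadow price of glaze = 7.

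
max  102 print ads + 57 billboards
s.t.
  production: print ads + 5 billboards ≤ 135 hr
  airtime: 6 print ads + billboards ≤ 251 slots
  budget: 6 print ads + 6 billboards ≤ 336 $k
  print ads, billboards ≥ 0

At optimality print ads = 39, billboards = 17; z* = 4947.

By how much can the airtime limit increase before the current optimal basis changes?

Binding constraints: airtime, budget. The basis is B = [[6,1],[6,6]] with det 30.
Per unit increase in airtime, x* moves by d = (0.2, -0.2).
The basis stays optimal until billboards reaches 0; allowable increase = 85 slots.

85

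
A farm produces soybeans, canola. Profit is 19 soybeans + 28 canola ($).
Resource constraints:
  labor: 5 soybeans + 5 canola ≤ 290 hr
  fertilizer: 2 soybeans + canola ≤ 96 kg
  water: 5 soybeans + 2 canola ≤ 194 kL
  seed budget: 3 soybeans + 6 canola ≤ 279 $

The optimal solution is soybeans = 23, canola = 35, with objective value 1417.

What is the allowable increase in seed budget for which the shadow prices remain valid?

Binding constraints: labor, seed budget. The basis is B = [[5,5],[3,6]] with det 15.
Per unit increase in seed budget, x* moves by d = (-0.3333, 0.3333).
The basis stays optimal until soybeans reaches 0; allowable increase = 69 $.

69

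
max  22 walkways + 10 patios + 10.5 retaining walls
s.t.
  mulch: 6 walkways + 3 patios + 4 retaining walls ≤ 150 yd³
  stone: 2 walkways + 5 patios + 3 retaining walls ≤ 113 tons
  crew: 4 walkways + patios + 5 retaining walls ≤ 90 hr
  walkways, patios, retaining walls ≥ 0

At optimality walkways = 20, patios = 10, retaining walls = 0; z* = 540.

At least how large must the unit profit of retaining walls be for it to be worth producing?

At the optimum: mulch uses 150 of 150 (binding); stone uses 90 of 113 (slack = 23); crew uses 90 of 90 (binding).
By complementary slackness, y = 0 for the non-binding constraint.
From A_Bᵀ y = c: 6·y_mulch + 4·y_crew = 22; 3·y_mulch + 1·y_crew = 10.
→ y_mulch = 3 and y_crew = 1.
retaining walls enters the basis when its profit ≥ yᵀa₃ = 3·4 + 1·5 = 17.

17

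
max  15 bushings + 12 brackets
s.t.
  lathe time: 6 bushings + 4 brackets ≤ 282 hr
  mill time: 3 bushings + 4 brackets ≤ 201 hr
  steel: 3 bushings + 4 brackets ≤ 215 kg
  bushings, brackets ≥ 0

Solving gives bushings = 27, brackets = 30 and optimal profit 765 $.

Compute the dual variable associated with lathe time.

2

Check each constraint at x*: lathe time 282/282 (tight); mill time 201/201 (tight); steel 201/215 (slack 14).
Since steel is not tight, its dual is 0.
From A_Bᵀ y = c: 6·y_lathe time + 3·y_mill time = 15; 4·y_lathe time + 4·y_mill time = 12.
This yields shadow prices y_lathe time = 2, y_mill time = 1.
Shadow price of lathe time = 2.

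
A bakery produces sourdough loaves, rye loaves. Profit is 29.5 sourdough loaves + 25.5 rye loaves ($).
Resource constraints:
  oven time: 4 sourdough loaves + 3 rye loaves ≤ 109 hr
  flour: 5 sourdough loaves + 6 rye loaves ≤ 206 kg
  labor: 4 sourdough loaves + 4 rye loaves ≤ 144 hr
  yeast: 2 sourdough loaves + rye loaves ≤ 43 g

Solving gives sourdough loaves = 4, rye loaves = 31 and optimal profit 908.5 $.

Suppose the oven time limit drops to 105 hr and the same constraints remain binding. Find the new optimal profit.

Check each constraint at x*: oven time 109/109 (tight); flour 206/206 (tight); labor 140/144 (slack 4); yeast 39/43 (slack 4).
Slack constraints have shadow price 0 (complementary slackness).
Dual feasibility on the basic columns requires 4·y_oven time + 5·y_flour = 29.5, 3·y_oven time + 6·y_flour = 25.5.
This yields shadow prices y_oven time = 5.5, y_flour = 1.5.
Δz = y_oven time·Δb = 5.5 × (-4) = -22, so new z* = 908.5 − 22 = 886.5.

886.5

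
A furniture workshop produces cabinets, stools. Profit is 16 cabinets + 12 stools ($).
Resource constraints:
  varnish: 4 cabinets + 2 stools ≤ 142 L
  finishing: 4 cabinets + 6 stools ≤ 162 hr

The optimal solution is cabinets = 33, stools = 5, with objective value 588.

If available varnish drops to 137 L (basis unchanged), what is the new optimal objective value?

573

Check each constraint at x*: varnish 142/142 (tight); finishing 162/162 (tight).
Dual feasibility on the basic columns requires 4·y_varnish + 4·y_finishing = 16, 2·y_varnish + 6·y_finishing = 12.
→ y_varnish = 3 and y_finishing = 1.
Δz = y_varnish·Δb = 3 × (-5) = -15, so new z* = 588 − 15 = 573.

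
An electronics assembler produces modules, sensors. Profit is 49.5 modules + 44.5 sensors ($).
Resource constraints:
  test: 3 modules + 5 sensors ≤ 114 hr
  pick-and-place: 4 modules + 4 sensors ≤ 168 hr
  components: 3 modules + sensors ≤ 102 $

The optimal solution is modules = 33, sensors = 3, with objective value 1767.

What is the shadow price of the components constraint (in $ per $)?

Check each constraint at x*: test 114/114 (tight); pick-and-place 144/168 (slack 24); components 102/102 (tight).
By complementary slackness, y = 0 for the non-binding constraint.
The binding rows give the dual system: 3·y_test + 3·y_components = 49.5 and 5·y_test + 1·y_components = 44.5.
Solving: y_test = 7, y_components = 9.5.
Shadow price of components = 9.5.

9.5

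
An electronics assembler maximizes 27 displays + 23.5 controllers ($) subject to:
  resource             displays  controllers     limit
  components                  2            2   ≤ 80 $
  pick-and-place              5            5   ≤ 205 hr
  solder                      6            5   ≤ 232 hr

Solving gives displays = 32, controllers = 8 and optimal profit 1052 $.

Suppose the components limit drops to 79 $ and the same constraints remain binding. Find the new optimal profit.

At the optimum: components uses 80 of 80 (binding); pick-and-place uses 200 of 205 (slack = 5); solder uses 232 of 232 (binding).
Slack constraints have shadow price 0 (complementary slackness).
Dual feasibility on the basic columns requires 2·y_components + 6·y_solder = 27, 2·y_components + 5·y_solder = 23.5.
Solving: y_components = 3, y_solder = 3.5.
Δz = y_components·Δb = 3 × (-1) = -3, so new z* = 1052 − 3 = 1049.

1049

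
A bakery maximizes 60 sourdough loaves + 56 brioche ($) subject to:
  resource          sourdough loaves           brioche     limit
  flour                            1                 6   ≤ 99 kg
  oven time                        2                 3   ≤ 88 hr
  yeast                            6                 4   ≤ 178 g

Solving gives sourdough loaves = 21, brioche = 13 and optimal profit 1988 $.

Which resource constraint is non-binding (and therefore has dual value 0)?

flour: 99/99 (binding)
oven time: 81/88 (slack 7)
yeast: 178/178 (binding)
By complementary slackness, a constraint with positive slack has shadow price 0 → oven time.

oven time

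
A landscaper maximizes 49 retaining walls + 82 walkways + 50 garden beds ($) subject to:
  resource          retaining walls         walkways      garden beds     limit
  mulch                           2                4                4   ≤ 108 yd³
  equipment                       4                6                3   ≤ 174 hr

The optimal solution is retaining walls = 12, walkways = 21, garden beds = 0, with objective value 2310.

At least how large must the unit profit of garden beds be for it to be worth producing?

At the optimum: mulch uses 108 of 108 (binding); equipment uses 174 of 174 (binding).
The binding rows give the dual system: 2·y_mulch + 4·y_equipment = 49 and 4·y_mulch + 6·y_equipment = 82.
This yields shadow prices y_mulch = 8.5, y_equipment = 8.
garden beds enters the basis when its profit ≥ yᵀa₃ = 8.5·4 + 8·3 = 58.

58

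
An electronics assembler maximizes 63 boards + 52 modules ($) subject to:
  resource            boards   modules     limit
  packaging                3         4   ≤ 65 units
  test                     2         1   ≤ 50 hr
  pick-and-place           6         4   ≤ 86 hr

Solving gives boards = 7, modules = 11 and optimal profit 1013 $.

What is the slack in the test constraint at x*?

test used = 2·7 + 1·11 = 25; slack = 50 − 25 = 25.

25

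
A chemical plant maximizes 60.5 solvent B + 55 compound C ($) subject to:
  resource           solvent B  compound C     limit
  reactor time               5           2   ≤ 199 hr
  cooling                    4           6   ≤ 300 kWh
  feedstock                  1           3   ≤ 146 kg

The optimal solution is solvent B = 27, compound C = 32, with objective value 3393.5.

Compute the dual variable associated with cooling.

7

At the optimum: reactor time uses 199 of 199 (binding); cooling uses 300 of 300 (binding); feedstock uses 123 of 146 (slack = 23).
By complementary slackness, y = 0 for the non-binding constraint.
Dual feasibility on the basic columns requires 5·y_reactor time + 4·y_cooling = 60.5, 2·y_reactor time + 6·y_cooling = 55.
Solving: y_reactor time = 6.5, y_cooling = 7.
Shadow price of cooling = 7.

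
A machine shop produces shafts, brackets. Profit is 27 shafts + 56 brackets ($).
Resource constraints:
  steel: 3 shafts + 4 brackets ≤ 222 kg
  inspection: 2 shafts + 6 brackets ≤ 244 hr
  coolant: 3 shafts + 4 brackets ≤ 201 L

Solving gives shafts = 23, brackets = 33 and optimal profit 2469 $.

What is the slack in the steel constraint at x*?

21

steel used = 3·23 + 4·33 = 201; slack = 222 − 201 = 21.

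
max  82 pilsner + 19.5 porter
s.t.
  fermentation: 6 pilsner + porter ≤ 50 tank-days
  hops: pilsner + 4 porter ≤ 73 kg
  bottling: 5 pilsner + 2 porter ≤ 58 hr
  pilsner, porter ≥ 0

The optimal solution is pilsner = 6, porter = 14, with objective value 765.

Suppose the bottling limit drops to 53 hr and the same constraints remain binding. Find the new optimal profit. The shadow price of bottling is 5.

740

Δb = -5, so new z* = 765 + (5)·(-5) = 765 − 25 = 740.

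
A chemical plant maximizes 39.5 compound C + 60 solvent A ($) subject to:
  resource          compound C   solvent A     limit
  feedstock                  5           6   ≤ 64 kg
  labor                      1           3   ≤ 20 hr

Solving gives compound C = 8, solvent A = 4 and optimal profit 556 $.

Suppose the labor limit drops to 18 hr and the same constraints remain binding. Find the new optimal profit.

542

At the optimum: feedstock uses 64 of 64 (binding); labor uses 20 of 20 (binding).
The binding rows give the dual system: 5·y_feedstock + 1·y_labor = 39.5 and 6·y_feedstock + 3·y_labor = 60.
Solving: y_feedstock = 6.5, y_labor = 7.
Δz = y_labor·Δb = 7 × (-2) = -14, so new z* = 556 − 14 = 542.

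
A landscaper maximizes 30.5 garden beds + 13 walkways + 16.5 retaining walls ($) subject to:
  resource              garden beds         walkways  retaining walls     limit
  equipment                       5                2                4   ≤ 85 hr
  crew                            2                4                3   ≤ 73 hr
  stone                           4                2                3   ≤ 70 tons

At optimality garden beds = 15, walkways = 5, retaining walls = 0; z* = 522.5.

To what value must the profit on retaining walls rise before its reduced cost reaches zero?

Check each constraint at x*: equipment 85/85 (tight); crew 50/73 (slack 23); stone 70/70 (tight).
Slack constraints have shadow price 0 (complementary slackness).
From A_Bᵀ y = c: 5·y_equipment + 4·y_stone = 30.5; 2·y_equipment + 2·y_stone = 13.
→ y_equipment = 4.5 and y_stone = 2.
retaining walls enters the basis when its profit ≥ yᵀa₃ = 4.5·4 + 2·3 = 24.

24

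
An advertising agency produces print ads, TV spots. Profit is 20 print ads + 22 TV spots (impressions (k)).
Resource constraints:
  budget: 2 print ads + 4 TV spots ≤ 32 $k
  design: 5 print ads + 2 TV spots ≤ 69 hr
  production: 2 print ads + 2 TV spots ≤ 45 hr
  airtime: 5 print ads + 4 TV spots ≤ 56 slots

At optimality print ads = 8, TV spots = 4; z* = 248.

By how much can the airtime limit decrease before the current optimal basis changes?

24

Binding constraints: budget, airtime. The basis is B = [[2,4],[5,4]] with det -12.
Per unit decrease in airtime, x* moves by d = (-0.3333, 0.1667).
The basis stays optimal until print ads reaches 0; allowable decrease = 24 slots.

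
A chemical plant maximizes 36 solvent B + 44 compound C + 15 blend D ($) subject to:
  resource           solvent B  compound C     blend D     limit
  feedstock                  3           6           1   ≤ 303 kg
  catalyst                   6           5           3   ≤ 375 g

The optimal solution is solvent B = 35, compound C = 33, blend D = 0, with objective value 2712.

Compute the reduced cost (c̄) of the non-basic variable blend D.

Check each constraint at x*: feedstock 303/303 (tight); catalyst 375/375 (tight).
From A_Bᵀ y = c: 3·y_feedstock + 6·y_catalyst = 36; 6·y_feedstock + 5·y_catalyst = 44.
Solving: y_feedstock = 4, y_catalyst = 4.
Reduced cost of blend D: c₃ − yᵀa₃ = 15 − (4·1 + 4·3) = 15 − 16 = -1.

-1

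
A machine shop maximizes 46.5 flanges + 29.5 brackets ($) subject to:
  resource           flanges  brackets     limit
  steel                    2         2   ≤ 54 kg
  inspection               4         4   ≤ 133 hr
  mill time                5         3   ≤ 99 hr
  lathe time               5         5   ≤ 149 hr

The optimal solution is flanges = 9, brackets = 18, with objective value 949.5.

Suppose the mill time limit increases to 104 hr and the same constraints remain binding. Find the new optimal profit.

992

Check each constraint at x*: steel 54/54 (tight); inspection 108/133 (slack 25); mill time 99/99 (tight); lathe time 135/149 (slack 14).
Since inspection, lathe time are not tight, their duals are 0.
Dual feasibility on the basic columns requires 2·y_steel + 5·y_mill time = 46.5, 2·y_steel + 3·y_mill time = 29.5.
This yields shadow prices y_steel = 2, y_mill time = 8.5.
Δz = y_mill time·Δb = 8.5 × (5) = 42.5, so new z* = 949.5 + 42.5 = 992.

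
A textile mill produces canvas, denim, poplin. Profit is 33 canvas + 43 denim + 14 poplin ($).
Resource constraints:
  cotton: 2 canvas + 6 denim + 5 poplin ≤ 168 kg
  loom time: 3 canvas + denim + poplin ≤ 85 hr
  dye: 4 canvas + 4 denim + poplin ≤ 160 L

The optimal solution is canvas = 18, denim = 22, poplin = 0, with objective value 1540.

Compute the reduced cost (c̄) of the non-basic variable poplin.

At the optimum: cotton uses 168 of 168 (binding); loom time uses 76 of 85 (slack = 9); dye uses 160 of 160 (binding).
By complementary slackness, y = 0 for the non-binding constraint.
The binding rows give the dual system: 2·y_cotton + 4·y_dye = 33 and 6·y_cotton + 4·y_dye = 43.
This yields shadow prices y_cotton = 2.5, y_dye = 7.
Reduced cost of poplin: c₃ − yᵀa₃ = 14 − (2.5·5 + 7·1) = 14 − 19.5 = -5.5.

-5.5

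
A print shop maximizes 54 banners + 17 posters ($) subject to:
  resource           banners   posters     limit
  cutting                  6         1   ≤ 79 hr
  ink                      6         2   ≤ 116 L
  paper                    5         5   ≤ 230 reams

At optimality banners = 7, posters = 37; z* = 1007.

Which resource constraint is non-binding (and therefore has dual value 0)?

cutting: 79/79 (binding)
ink: 116/116 (binding)
paper: 220/230 (slack 10)
By complementary slackness, a constraint with positive slack has shadow price 0 → paper.

paper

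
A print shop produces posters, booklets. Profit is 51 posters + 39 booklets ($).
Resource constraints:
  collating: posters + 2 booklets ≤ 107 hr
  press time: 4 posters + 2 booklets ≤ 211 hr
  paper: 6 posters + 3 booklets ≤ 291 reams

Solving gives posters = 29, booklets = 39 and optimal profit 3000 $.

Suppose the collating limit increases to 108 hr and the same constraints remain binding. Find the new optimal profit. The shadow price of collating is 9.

Δb = 1, so new z* = 3000 + (9)·(1) = 3000 + 9 = 3009.

3009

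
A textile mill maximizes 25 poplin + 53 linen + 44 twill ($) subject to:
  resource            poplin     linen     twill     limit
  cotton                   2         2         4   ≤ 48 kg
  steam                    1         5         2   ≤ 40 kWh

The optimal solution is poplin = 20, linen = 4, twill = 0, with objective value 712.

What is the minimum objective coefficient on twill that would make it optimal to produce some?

Check each constraint at x*: cotton 48/48 (tight); steam 40/40 (tight).
Dual feasibility on the basic columns requires 2·y_cotton + 1·y_steam = 25, 2·y_cotton + 5·y_steam = 53.
Solving: y_cotton = 9, y_steam = 7.
twill enters the basis when its profit ≥ yᵀa₃ = 9·4 + 7·2 = 50.

50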